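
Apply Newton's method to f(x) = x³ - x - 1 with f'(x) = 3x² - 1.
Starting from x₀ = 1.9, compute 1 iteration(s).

f(x) = x³ - x - 1
f'(x) = 3x² - 1
x₀ = 1.9

Newton-Raphson formula: x_{n+1} = x_n - f(x_n)/f'(x_n)

Iteration 1:
  f(1.900000) = 3.959000
  f'(1.900000) = 9.830000
  x_1 = 1.900000 - 3.959000/9.830000 = 1.497253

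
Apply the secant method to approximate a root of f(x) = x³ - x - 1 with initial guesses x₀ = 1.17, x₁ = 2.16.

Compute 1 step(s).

f(x) = x³ - x - 1
x₀ = 1.17, x₁ = 2.16

Secant formula: x_{n+1} = x_n - f(x_n)(x_n - x_{n-1})/(f(x_n) - f(x_{n-1}))

Iteration 1:
  f(1.170000) = -0.568387
  f(2.160000) = 6.917696
  x_2 = 2.160000 - 6.917696×(2.160000 - 1.170000)/(6.917696 - (-0.568387))
       = 1.245167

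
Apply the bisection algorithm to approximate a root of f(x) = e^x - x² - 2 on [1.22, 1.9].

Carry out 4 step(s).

f(x) = e^x - x² - 2
Initial interval: [1.22, 1.9]

Iteration 1:
  c_1 = (1.220000 + 1.900000)/2 = 1.560000
  f(c_1) = f(1.560000) = 0.325221
  f(a) × f(c) < 0, new interval: [1.220000, 1.560000]
Iteration 2:
  c_2 = (1.220000 + 1.560000)/2 = 1.390000
  f(c_2) = f(1.390000) = 0.082750
  f(a) × f(c) < 0, new interval: [1.220000, 1.390000]
Iteration 3:
  c_3 = (1.220000 + 1.390000)/2 = 1.305000
  f(c_3) = f(1.305000) = -0.015336
  f(a) × f(c) ≥ 0, new interval: [1.305000, 1.390000]
Iteration 4:
  c_4 = (1.305000 + 1.390000)/2 = 1.347500
  f(c_4) = f(1.347500) = 0.032038
  f(a) × f(c) < 0, new interval: [1.305000, 1.347500]

After 4 iteration(s), the approximation is c_4 = 1.347500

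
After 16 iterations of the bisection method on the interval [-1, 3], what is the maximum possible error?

Bisection error bound: |error| ≤ (b-a)/2^n
|error| ≤ (3 - (-1))/2^16 = 4/2^16
|error| ≤ 0.0000610352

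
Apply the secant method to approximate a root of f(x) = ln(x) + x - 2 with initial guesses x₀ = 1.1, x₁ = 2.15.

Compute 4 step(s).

f(x) = ln(x) + x - 2
x₀ = 1.1, x₁ = 2.15

Secant formula: x_{n+1} = x_n - f(x_n)(x_n - x_{n-1})/(f(x_n) - f(x_{n-1}))

Iteration 1:
  f(1.100000) = -0.804690
  f(2.150000) = 0.915468
  x_2 = 2.150000 - 0.915468×(2.150000 - 1.100000)/(0.915468 - (-0.804690))
       = 1.591190
Iteration 2:
  f(2.150000) = 0.915468
  f(1.591190) = 0.055672
  x_3 = 1.591190 - 0.055672×(1.591190 - 2.150000)/(0.055672 - 0.915468)
       = 1.555007
Iteration 3:
  f(1.591190) = 0.055672
  f(1.555007) = -0.003513
  x_4 = 1.555007 - (-0.003513)×(1.555007 - 1.591190)/(-0.003513 - 0.055672)
       = 1.557155
Iteration 4:
  f(1.555007) = -0.003513
  f(1.557155) = 0.000015
  x_5 = 1.557155 - 0.000015×(1.557155 - 1.555007)/(0.000015 - (-0.003513))
       = 1.557146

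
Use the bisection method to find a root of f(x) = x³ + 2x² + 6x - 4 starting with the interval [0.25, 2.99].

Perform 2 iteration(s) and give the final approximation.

f(x) = x³ + 2x² + 6x - 4
Initial interval: [0.25, 2.99]

Iteration 1:
  c_1 = (0.250000 + 2.990000)/2 = 1.620000
  f(c_1) = f(1.620000) = 15.220328
  f(a) × f(c) < 0, new interval: [0.250000, 1.620000]
Iteration 2:
  c_2 = (0.250000 + 1.620000)/2 = 0.935000
  f(c_2) = f(0.935000) = 4.175850
  f(a) × f(c) < 0, new interval: [0.250000, 0.935000]

After 2 iteration(s), the approximation is c_2 = 0.935000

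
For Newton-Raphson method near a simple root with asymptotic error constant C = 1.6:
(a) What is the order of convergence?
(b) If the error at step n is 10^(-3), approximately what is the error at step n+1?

(a) Newton-Raphson has quadratic (order 2) convergence near simple roots.
    This means |e_{n+1}| ≈ C|e_n|².

(b) With |e_n| = 10^(-3) and C = 1.6:
    |e_{n+1}| ≈ 1.6 × (10^(-3))² = 1.6 × 10^(-6)

(a) 2 (quadratic); (b) |e_{n+1}| ≈ 1.600e-06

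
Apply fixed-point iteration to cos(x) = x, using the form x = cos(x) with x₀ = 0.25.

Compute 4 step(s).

Equation: cos(x) = x
Fixed-point form: x = cos(x)
x₀ = 0.25

x_1 = g(0.250000) = 0.968912
x_2 = g(0.968912) = 0.566196
x_3 = g(0.566196) = 0.843947
x_4 = g(0.843947) = 0.664518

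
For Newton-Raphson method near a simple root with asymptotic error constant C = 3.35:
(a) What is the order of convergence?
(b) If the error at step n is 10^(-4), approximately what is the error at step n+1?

(a) Newton-Raphson has quadratic (order 2) convergence near simple roots.
    This means |e_{n+1}| ≈ C|e_n|².

(b) With |e_n| = 10^(-4) and C = 3.35:
    |e_{n+1}| ≈ 3.35 × (10^(-4))² = 3.35 × 10^(-8)

(a) 2 (quadratic); (b) |e_{n+1}| ≈ 3.350e-08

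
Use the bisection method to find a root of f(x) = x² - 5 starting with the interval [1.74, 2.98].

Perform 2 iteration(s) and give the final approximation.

f(x) = x² - 5
Initial interval: [1.74, 2.98]

Iteration 1:
  c_1 = (1.740000 + 2.980000)/2 = 2.360000
  f(c_1) = f(2.360000) = 0.569600
  f(a) × f(c) < 0, new interval: [1.740000, 2.360000]
Iteration 2:
  c_2 = (1.740000 + 2.360000)/2 = 2.050000
  f(c_2) = f(2.050000) = -0.797500
  f(a) × f(c) ≥ 0, new interval: [2.050000, 2.360000]

After 2 iteration(s), the approximation is c_2 = 2.050000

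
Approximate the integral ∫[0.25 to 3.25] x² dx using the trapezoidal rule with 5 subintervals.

f(x) = x²
a = 0.25, b = 3.25, n = 5
h = (b - a)/n = 0.600000

Trapezoidal rule: (h/2)[f(x₀) + 2f(x₁) + 2f(x₂) + ... + f(xₙ)]

x_0 = 0.2500, f(x_0) = 0.062500, coefficient = 1
x_1 = 0.8500, f(x_1) = 0.722500, coefficient = 2
x_2 = 1.4500, f(x_2) = 2.102500, coefficient = 2
x_3 = 2.0500, f(x_3) = 4.202500, coefficient = 2
x_4 = 2.6500, f(x_4) = 7.022500, coefficient = 2
x_5 = 3.2500, f(x_5) = 10.562500, coefficient = 1

I ≈ (0.600000/2) × 38.725000 = 11.617500
Exact value: 11.437500
Error: 0.180000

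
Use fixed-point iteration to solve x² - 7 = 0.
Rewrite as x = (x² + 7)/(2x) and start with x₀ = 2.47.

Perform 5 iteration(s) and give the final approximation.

Equation: x² - 7 = 0
Fixed-point form: x = (x² + 7)/(2x)
x₀ = 2.47

x_1 = g(2.470000) = 2.652004
x_2 = g(2.652004) = 2.645759
x_3 = g(2.645759) = 2.645751
x_4 = g(2.645751) = 2.645751
x_5 = g(2.645751) = 2.645751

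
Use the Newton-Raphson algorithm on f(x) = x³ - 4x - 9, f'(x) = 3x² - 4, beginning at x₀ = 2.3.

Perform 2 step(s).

f(x) = x³ - 4x - 9
f'(x) = 3x² - 4
x₀ = 2.3

Newton-Raphson formula: x_{n+1} = x_n - f(x_n)/f'(x_n)

Iteration 1:
  f(2.300000) = -6.033000
  f'(2.300000) = 11.870000
  x_1 = 2.300000 - (-6.033000)/11.870000 = 2.808256
Iteration 2:
  f(2.808256) = 1.913732
  f'(2.808256) = 19.658907
  x_2 = 2.808256 - 1.913732/19.658907 = 2.710909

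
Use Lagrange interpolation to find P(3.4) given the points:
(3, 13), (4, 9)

Lagrange interpolation formula:
P(x) = Σ yᵢ × Lᵢ(x)
where Lᵢ(x) = Π_{j≠i} (x - xⱼ)/(xᵢ - xⱼ)

L_0(3.4) = (3.4 - 4)/(3 - 4) = 0.600000
L_1(3.4) = (3.4 - 3)/(4 - 3) = 0.400000

P(3.4) = 13×L_0(3.4) + 9×L_1(3.4)
P(3.4) = 11.400000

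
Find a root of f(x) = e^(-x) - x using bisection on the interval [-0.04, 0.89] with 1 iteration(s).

f(x) = e^(-x) - x
Initial interval: [-0.04, 0.89]

Iteration 1:
  c_1 = (-0.040000 + 0.890000)/2 = 0.425000
  f(c_1) = f(0.425000) = 0.228770
  f(a) × f(c) ≥ 0, new interval: [0.425000, 0.890000]

After 1 iteration(s), the approximation is c_1 = 0.425000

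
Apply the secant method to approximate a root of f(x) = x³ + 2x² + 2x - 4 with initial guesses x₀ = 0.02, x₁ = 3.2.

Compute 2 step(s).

f(x) = x³ + 2x² + 2x - 4
x₀ = 0.02, x₁ = 3.2

Secant formula: x_{n+1} = x_n - f(x_n)(x_n - x_{n-1})/(f(x_n) - f(x_{n-1}))

Iteration 1:
  f(0.020000) = -3.959192
  f(3.200000) = 55.648000
  x_2 = 3.200000 - 55.648000×(3.200000 - 0.020000)/(55.648000 - (-3.959192))
       = 0.231220
Iteration 2:
  f(3.200000) = 55.648000
  f(0.231220) = -3.418273
  x_3 = 0.231220 - (-3.418273)×(0.231220 - 3.200000)/(-3.418273 - 55.648000)
       = 0.403029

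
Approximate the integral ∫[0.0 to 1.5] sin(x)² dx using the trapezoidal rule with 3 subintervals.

f(x) = sin(x)²
a = 0.0, b = 1.5, n = 3
h = (b - a)/n = 0.500000

Trapezoidal rule: (h/2)[f(x₀) + 2f(x₁) + 2f(x₂) + ... + f(xₙ)]

x_0 = 0.0000, f(x_0) = 0.000000, coefficient = 1
x_1 = 0.5000, f(x_1) = 0.229849, coefficient = 2
x_2 = 1.0000, f(x_2) = 0.708073, coefficient = 2
x_3 = 1.5000, f(x_3) = 0.994996, coefficient = 1

I ≈ (0.500000/2) × 2.870841 = 0.717710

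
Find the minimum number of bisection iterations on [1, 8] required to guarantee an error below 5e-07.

We need (b-a)/2^n ≤ 5e-07
(8 - 1)/2^n ≤ 5e-07
7/2^n ≤ 5e-07
2^n ≥ 14000000
n ≥ log₂(14000000) = 23.74
n ≥ 24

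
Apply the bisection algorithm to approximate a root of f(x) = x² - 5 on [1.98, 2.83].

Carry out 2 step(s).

f(x) = x² - 5
Initial interval: [1.98, 2.83]

Iteration 1:
  c_1 = (1.980000 + 2.830000)/2 = 2.405000
  f(c_1) = f(2.405000) = 0.784025
  f(a) × f(c) < 0, new interval: [1.980000, 2.405000]
Iteration 2:
  c_2 = (1.980000 + 2.405000)/2 = 2.192500
  f(c_2) = f(2.192500) = -0.192944
  f(a) × f(c) ≥ 0, new interval: [2.192500, 2.405000]

After 2 iteration(s), the approximation is c_2 = 2.192500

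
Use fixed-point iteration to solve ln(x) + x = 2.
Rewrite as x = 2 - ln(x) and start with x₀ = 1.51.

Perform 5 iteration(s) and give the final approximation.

Equation: ln(x) + x = 2
Fixed-point form: x = 2 - ln(x)
x₀ = 1.51

x_1 = g(1.510000) = 1.587890
x_2 = g(1.587890) = 1.537594
x_3 = g(1.537594) = 1.569781
x_4 = g(1.569781) = 1.549064
x_5 = g(1.549064) = 1.562349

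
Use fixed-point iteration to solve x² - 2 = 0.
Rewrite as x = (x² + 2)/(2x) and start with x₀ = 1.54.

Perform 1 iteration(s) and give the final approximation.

Equation: x² - 2 = 0
Fixed-point form: x = (x² + 2)/(2x)
x₀ = 1.54

x_1 = g(1.540000) = 1.419351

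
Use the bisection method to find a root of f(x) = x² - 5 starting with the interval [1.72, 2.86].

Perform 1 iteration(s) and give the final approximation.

f(x) = x² - 5
Initial interval: [1.72, 2.86]

Iteration 1:
  c_1 = (1.720000 + 2.860000)/2 = 2.290000
  f(c_1) = f(2.290000) = 0.244100
  f(a) × f(c) < 0, new interval: [1.720000, 2.290000]

After 1 iteration(s), the approximation is c_1 = 2.290000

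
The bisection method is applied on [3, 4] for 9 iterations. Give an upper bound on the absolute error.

Bisection error bound: |error| ≤ (b-a)/2^n
|error| ≤ (4 - 3)/2^9 = 1/2^9
|error| ≤ 0.0019531250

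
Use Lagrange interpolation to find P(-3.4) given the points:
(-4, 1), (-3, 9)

Lagrange interpolation formula:
P(x) = Σ yᵢ × Lᵢ(x)
where Lᵢ(x) = Π_{j≠i} (x - xⱼ)/(xᵢ - xⱼ)

L_0(-3.4) = (-3.4 - (-3))/(-4 - (-3)) = 0.400000
L_1(-3.4) = (-3.4 - (-4))/(-3 - (-4)) = 0.600000

P(-3.4) = 1×L_0(-3.4) + 9×L_1(-3.4)
P(-3.4) = 5.800000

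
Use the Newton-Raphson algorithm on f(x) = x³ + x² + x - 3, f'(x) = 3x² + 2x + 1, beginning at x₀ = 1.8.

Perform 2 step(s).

f(x) = x³ + x² + x - 3
f'(x) = 3x² + 2x + 1
x₀ = 1.8

Newton-Raphson formula: x_{n+1} = x_n - f(x_n)/f'(x_n)

Iteration 1:
  f(1.800000) = 7.872000
  f'(1.800000) = 14.320000
  x_1 = 1.800000 - 7.872000/14.320000 = 1.250279
Iteration 2:
  f(1.250279) = 1.767912
  f'(1.250279) = 8.190154
  x_2 = 1.250279 - 1.767912/8.190154 = 1.034421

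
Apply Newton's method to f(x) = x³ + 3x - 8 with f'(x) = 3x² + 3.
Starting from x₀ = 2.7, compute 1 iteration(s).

f(x) = x³ + 3x - 8
f'(x) = 3x² + 3
x₀ = 2.7

Newton-Raphson formula: x_{n+1} = x_n - f(x_n)/f'(x_n)

Iteration 1:
  f(2.700000) = 19.783000
  f'(2.700000) = 24.870000
  x_1 = 2.700000 - 19.783000/24.870000 = 1.904544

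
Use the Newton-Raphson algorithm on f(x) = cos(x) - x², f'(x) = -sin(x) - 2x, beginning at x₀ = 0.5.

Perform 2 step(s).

f(x) = cos(x) - x²
f'(x) = -sin(x) - 2x
x₀ = 0.5

Newton-Raphson formula: x_{n+1} = x_n - f(x_n)/f'(x_n)

Iteration 1:
  f(0.500000) = 0.627583
  f'(0.500000) = -1.479426
  x_1 = 0.500000 - 0.627583/(-1.479426) = 0.924207
Iteration 2:
  f(0.924207) = -0.251691
  f'(0.924207) = -2.646557
  x_2 = 0.924207 - (-0.251691)/(-2.646557) = 0.829106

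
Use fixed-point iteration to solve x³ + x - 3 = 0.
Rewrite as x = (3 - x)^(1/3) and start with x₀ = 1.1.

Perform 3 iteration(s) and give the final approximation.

Equation: x³ + x - 3 = 0
Fixed-point form: x = (3 - x)^(1/3)
x₀ = 1.1

x_1 = g(1.100000) = 1.238562
x_2 = g(1.238562) = 1.207691
x_3 = g(1.207691) = 1.214705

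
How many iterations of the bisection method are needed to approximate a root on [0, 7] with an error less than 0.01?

We need (b-a)/2^n ≤ 0.01
(7 - 0)/2^n ≤ 0.01
7/2^n ≤ 0.01
2^n ≥ 700
n ≥ log₂(700) = 9.45
n ≥ 10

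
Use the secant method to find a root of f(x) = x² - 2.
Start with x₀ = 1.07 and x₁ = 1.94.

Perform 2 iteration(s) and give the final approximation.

f(x) = x² - 2
x₀ = 1.07, x₁ = 1.94

Secant formula: x_{n+1} = x_n - f(x_n)(x_n - x_{n-1})/(f(x_n) - f(x_{n-1}))

Iteration 1:
  f(1.070000) = -0.855100
  f(1.940000) = 1.763600
  x_2 = 1.940000 - 1.763600×(1.940000 - 1.070000)/(1.763600 - (-0.855100))
       = 1.354086
Iteration 2:
  f(1.940000) = 1.763600
  f(1.354086) = -0.166450
  x_3 = 1.354086 - (-0.166450)×(1.354086 - 1.940000)/(-0.166450 - 1.763600)
       = 1.404616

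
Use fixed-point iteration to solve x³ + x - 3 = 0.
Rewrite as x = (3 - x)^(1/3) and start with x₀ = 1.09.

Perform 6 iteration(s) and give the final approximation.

Equation: x³ + x - 3 = 0
Fixed-point form: x = (3 - x)^(1/3)
x₀ = 1.09

x_1 = g(1.090000) = 1.240731
x_2 = g(1.240731) = 1.207195
x_3 = g(1.207195) = 1.214817
x_4 = g(1.214817) = 1.213093
x_5 = g(1.213093) = 1.213484
x_6 = g(1.213484) = 1.213395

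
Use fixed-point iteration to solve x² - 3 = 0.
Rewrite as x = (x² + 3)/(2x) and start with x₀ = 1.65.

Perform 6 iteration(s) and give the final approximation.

Equation: x² - 3 = 0
Fixed-point form: x = (x² + 3)/(2x)
x₀ = 1.65

x_1 = g(1.650000) = 1.734091
x_2 = g(1.734091) = 1.732052
x_3 = g(1.732052) = 1.732051
x_4 = g(1.732051) = 1.732051
x_5 = g(1.732051) = 1.732051
x_6 = g(1.732051) = 1.732051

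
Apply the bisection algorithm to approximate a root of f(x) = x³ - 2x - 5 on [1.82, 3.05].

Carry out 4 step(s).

f(x) = x³ - 2x - 5
Initial interval: [1.82, 3.05]

Iteration 1:
  c_1 = (1.820000 + 3.050000)/2 = 2.435000
  f(c_1) = f(2.435000) = 4.567663
  f(a) × f(c) < 0, new interval: [1.820000, 2.435000]
Iteration 2:
  c_2 = (1.820000 + 2.435000)/2 = 2.127500
  f(c_2) = f(2.127500) = 0.374610
  f(a) × f(c) < 0, new interval: [1.820000, 2.127500]
Iteration 3:
  c_3 = (1.820000 + 2.127500)/2 = 1.973750
  f(c_3) = f(1.973750) = -1.258384
  f(a) × f(c) ≥ 0, new interval: [1.973750, 2.127500]
Iteration 4:
  c_4 = (1.973750 + 2.127500)/2 = 2.050625
  f(c_4) = f(2.050625) = -0.478243
  f(a) × f(c) ≥ 0, new interval: [2.050625, 2.127500]

After 4 iteration(s), the approximation is c_4 = 2.050625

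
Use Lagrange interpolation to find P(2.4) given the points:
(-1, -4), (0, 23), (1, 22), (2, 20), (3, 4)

Lagrange interpolation formula:
P(x) = Σ yᵢ × Lᵢ(x)
where Lᵢ(x) = Π_{j≠i} (x - xⱼ)/(xᵢ - xⱼ)

L_0(2.4) = (2.4 - 0)/(-1 - 0) × (2.4 - 1)/(-1 - 1) × (2.4 - 2)/(-1 - 2) × (2.4 - 3)/(-1 - 3) = -0.033600
L_1(2.4) = (2.4 - (-1))/(0 - (-1)) × (2.4 - 1)/(0 - 1) × (2.4 - 2)/(0 - 2) × (2.4 - 3)/(0 - 3) = 0.190400
L_2(2.4) = (2.4 - (-1))/(1 - (-1)) × (2.4 - 0)/(1 - 0) × (2.4 - 2)/(1 - 2) × (2.4 - 3)/(1 - 3) = -0.489600
L_3(2.4) = (2.4 - (-1))/(2 - (-1)) × (2.4 - 0)/(2 - 0) × (2.4 - 1)/(2 - 1) × (2.4 - 3)/(2 - 3) = 1.142400
L_4(2.4) = (2.4 - (-1))/(3 - (-1)) × (2.4 - 0)/(3 - 0) × (2.4 - 1)/(3 - 1) × (2.4 - 2)/(3 - 2) = 0.190400

P(2.4) = (-4)×L_0(2.4) + 23×L_1(2.4) + 22×L_2(2.4) + 20×L_3(2.4) + 4×L_4(2.4)
P(2.4) = 17.352000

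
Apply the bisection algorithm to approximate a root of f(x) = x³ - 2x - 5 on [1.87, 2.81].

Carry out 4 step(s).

f(x) = x³ - 2x - 5
Initial interval: [1.87, 2.81]

Iteration 1:
  c_1 = (1.870000 + 2.810000)/2 = 2.340000
  f(c_1) = f(2.340000) = 3.132904
  f(a) × f(c) < 0, new interval: [1.870000, 2.340000]
Iteration 2:
  c_2 = (1.870000 + 2.340000)/2 = 2.105000
  f(c_2) = f(2.105000) = 0.117308
  f(a) × f(c) < 0, new interval: [1.870000, 2.105000]
Iteration 3:
  c_3 = (1.870000 + 2.105000)/2 = 1.987500
  f(c_3) = f(1.987500) = -1.124064
  f(a) × f(c) ≥ 0, new interval: [1.987500, 2.105000]
Iteration 4:
  c_4 = (1.987500 + 2.105000)/2 = 2.046250
  f(c_4) = f(2.046250) = -0.524567
  f(a) × f(c) ≥ 0, new interval: [2.046250, 2.105000]

After 4 iteration(s), the approximation is c_4 = 2.046250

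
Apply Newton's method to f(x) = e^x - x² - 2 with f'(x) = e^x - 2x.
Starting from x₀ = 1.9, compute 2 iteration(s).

f(x) = e^x - x² - 2
f'(x) = e^x - 2x
x₀ = 1.9

Newton-Raphson formula: x_{n+1} = x_n - f(x_n)/f'(x_n)

Iteration 1:
  f(1.900000) = 1.075894
  f'(1.900000) = 2.885894
  x_1 = 1.900000 - 1.075894/2.885894 = 1.527189
Iteration 2:
  f(1.527189) = 0.272906
  f'(1.527189) = 1.550834
  x_2 = 1.527189 - 0.272906/1.550834 = 1.351215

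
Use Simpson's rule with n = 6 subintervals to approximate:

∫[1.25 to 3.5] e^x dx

f(x) = e^x
a = 1.25, b = 3.5, n = 6
h = (b - a)/n = 0.375000

Simpson's rule: (h/3)[f(x₀) + 4f(x₁) + 2f(x₂) + ... + f(xₙ)]

x_0 = 1.2500, f(x_0) = 3.490343, coefficient = 1
x_1 = 1.6250, f(x_1) = 5.078419, coefficient = 4
x_2 = 2.0000, f(x_2) = 7.389056, coefficient = 2
x_3 = 2.3750, f(x_3) = 10.751013, coefficient = 4
x_4 = 2.7500, f(x_4) = 15.642632, coefficient = 2
x_5 = 3.1250, f(x_5) = 22.759895, coefficient = 4
x_6 = 3.5000, f(x_6) = 33.115452, coefficient = 1

I ≈ (0.375000/3) × 237.026480 = 29.628310
Exact value: 29.625109
Error: 0.003201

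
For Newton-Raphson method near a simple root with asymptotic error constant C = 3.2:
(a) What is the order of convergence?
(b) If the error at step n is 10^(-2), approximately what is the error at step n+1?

(a) Newton-Raphson has quadratic (order 2) convergence near simple roots.
    This means |e_{n+1}| ≈ C|e_n|².

(b) With |e_n| = 10^(-2) and C = 3.2:
    |e_{n+1}| ≈ 3.2 × (10^(-2))² = 3.2 × 10^(-4)

(a) 2 (quadratic); (b) |e_{n+1}| ≈ 3.200e-04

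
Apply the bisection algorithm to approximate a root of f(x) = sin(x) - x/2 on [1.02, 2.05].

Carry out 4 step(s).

f(x) = sin(x) - x/2
Initial interval: [1.02, 2.05]

Iteration 1:
  c_1 = (1.020000 + 2.050000)/2 = 1.535000
  f(c_1) = f(1.535000) = 0.231859
  f(a) × f(c) ≥ 0, new interval: [1.535000, 2.050000]
Iteration 2:
  c_2 = (1.535000 + 2.050000)/2 = 1.792500
  f(c_2) = f(1.792500) = 0.079274
  f(a) × f(c) ≥ 0, new interval: [1.792500, 2.050000]
Iteration 3:
  c_3 = (1.792500 + 2.050000)/2 = 1.921250
  f(c_3) = f(1.921250) = -0.021408
  f(a) × f(c) < 0, new interval: [1.792500, 1.921250]
Iteration 4:
  c_4 = (1.792500 + 1.921250)/2 = 1.856875
  f(c_4) = f(1.856875) = 0.030920
  f(a) × f(c) ≥ 0, new interval: [1.856875, 1.921250]

After 4 iteration(s), the approximation is c_4 = 1.856875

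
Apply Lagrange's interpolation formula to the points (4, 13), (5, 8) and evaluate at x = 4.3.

Lagrange interpolation formula:
P(x) = Σ yᵢ × Lᵢ(x)
where Lᵢ(x) = Π_{j≠i} (x - xⱼ)/(xᵢ - xⱼ)

L_0(4.3) = (4.3 - 5)/(4 - 5) = 0.700000
L_1(4.3) = (4.3 - 4)/(5 - 4) = 0.300000

P(4.3) = 13×L_0(4.3) + 8×L_1(4.3)
P(4.3) = 11.500000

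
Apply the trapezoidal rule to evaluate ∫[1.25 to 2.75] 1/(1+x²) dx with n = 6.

f(x) = 1/(1+x²)
a = 1.25, b = 2.75, n = 6
h = (b - a)/n = 0.250000

Trapezoidal rule: (h/2)[f(x₀) + 2f(x₁) + 2f(x₂) + ... + f(xₙ)]

x_0 = 1.2500, f(x_0) = 0.390244, coefficient = 1
x_1 = 1.5000, f(x_1) = 0.307692, coefficient = 2
x_2 = 1.7500, f(x_2) = 0.246154, coefficient = 2
x_3 = 2.0000, f(x_3) = 0.200000, coefficient = 2
x_4 = 2.2500, f(x_4) = 0.164948, coefficient = 2
x_5 = 2.5000, f(x_5) = 0.137931, coefficient = 2
x_6 = 2.7500, f(x_6) = 0.116788, coefficient = 1

I ≈ (0.250000/2) × 2.620484 = 0.327560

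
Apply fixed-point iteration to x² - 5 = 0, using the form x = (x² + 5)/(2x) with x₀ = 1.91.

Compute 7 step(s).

Equation: x² - 5 = 0
Fixed-point form: x = (x² + 5)/(2x)
x₀ = 1.91

x_1 = g(1.910000) = 2.263901
x_2 = g(2.263901) = 2.236239
x_3 = g(2.236239) = 2.236068
x_4 = g(2.236068) = 2.236068
x_5 = g(2.236068) = 2.236068
x_6 = g(2.236068) = 2.236068
x_7 = g(2.236068) = 2.236068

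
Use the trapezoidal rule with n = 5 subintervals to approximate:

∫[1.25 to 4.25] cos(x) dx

f(x) = cos(x)
a = 1.25, b = 4.25, n = 5
h = (b - a)/n = 0.600000

Trapezoidal rule: (h/2)[f(x₀) + 2f(x₁) + 2f(x₂) + ... + f(xₙ)]

x_0 = 1.2500, f(x_0) = 0.315322, coefficient = 1
x_1 = 1.8500, f(x_1) = -0.275590, coefficient = 2
x_2 = 2.4500, f(x_2) = -0.770231, coefficient = 2
x_3 = 3.0500, f(x_3) = -0.995808, coefficient = 2
x_4 = 3.6500, f(x_4) = -0.873521, coefficient = 2
x_5 = 4.2500, f(x_5) = -0.446087, coefficient = 1

I ≈ (0.600000/2) × -5.961067 = -1.788320
Exact value: -1.843974
Error: 0.055654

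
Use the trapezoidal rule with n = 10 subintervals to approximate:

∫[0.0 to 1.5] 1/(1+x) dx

f(x) = 1/(1+x)
a = 0.0, b = 1.5, n = 10
h = (b - a)/n = 0.150000

Trapezoidal rule: (h/2)[f(x₀) + 2f(x₁) + 2f(x₂) + ... + f(xₙ)]

x_0 = 0.0000, f(x_0) = 1.000000, coefficient = 1
x_1 = 0.1500, f(x_1) = 0.869565, coefficient = 2
x_2 = 0.3000, f(x_2) = 0.769231, coefficient = 2
x_3 = 0.4500, f(x_3) = 0.689655, coefficient = 2
x_4 = 0.6000, f(x_4) = 0.625000, coefficient = 2
x_5 = 0.7500, f(x_5) = 0.571429, coefficient = 2
x_6 = 0.9000, f(x_6) = 0.526316, coefficient = 2
x_7 = 1.0500, f(x_7) = 0.487805, coefficient = 2
x_8 = 1.2000, f(x_8) = 0.454545, coefficient = 2
x_9 = 1.3500, f(x_9) = 0.425532, coefficient = 2
x_10 = 1.5000, f(x_10) = 0.400000, coefficient = 1

I ≈ (0.150000/2) × 12.238156 = 0.917862
Exact value: 0.916291
Error: 0.001571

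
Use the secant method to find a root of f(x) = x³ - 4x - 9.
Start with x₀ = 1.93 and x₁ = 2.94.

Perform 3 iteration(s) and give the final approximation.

f(x) = x³ - 4x - 9
x₀ = 1.93, x₁ = 2.94

Secant formula: x_{n+1} = x_n - f(x_n)(x_n - x_{n-1})/(f(x_n) - f(x_{n-1}))

Iteration 1:
  f(1.930000) = -9.530943
  f(2.940000) = 4.652184
  x_2 = 2.940000 - 4.652184×(2.940000 - 1.930000)/(4.652184 - (-9.530943))
       = 2.608712
Iteration 2:
  f(2.940000) = 4.652184
  f(2.608712) = -1.681583
  x_3 = 2.608712 - (-1.681583)×(2.608712 - 2.940000)/(-1.681583 - 4.652184)
       = 2.696667
Iteration 3:
  f(2.608712) = -1.681583
  f(2.696667) = -0.176471
  x_4 = 2.696667 - (-0.176471)×(2.696667 - 2.608712)/(-0.176471 - (-1.681583))
       = 2.706980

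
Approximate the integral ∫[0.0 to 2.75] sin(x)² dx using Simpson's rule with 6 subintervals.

f(x) = sin(x)²
a = 0.0, b = 2.75, n = 6
h = (b - a)/n = 0.458333

Simpson's rule: (h/3)[f(x₀) + 4f(x₁) + 2f(x₂) + ... + f(xₙ)]

x_0 = 0.0000, f(x_0) = 0.000000, coefficient = 1
x_1 = 0.4583, f(x_1) = 0.195766, coefficient = 4
x_2 = 0.9167, f(x_2) = 0.629766, coefficient = 2
x_3 = 1.3750, f(x_3) = 0.962151, coefficient = 4
x_4 = 1.8333, f(x_4) = 0.932643, coefficient = 2
x_5 = 2.2917, f(x_5) = 0.564349, coefficient = 4
x_6 = 2.7500, f(x_6) = 0.145665, coefficient = 1

I ≈ (0.458333/3) × 10.159546 = 1.552153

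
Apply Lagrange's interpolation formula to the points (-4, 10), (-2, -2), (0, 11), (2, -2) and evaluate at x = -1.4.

Lagrange interpolation formula:
P(x) = Σ yᵢ × Lᵢ(x)
where Lᵢ(x) = Π_{j≠i} (x - xⱼ)/(xᵢ - xⱼ)

L_0(-1.4) = (-1.4 - (-2))/(-4 - (-2)) × (-1.4 - 0)/(-4 - 0) × (-1.4 - 2)/(-4 - 2) = -0.059500
L_1(-1.4) = (-1.4 - (-4))/(-2 - (-4)) × (-1.4 - 0)/(-2 - 0) × (-1.4 - 2)/(-2 - 2) = 0.773500
L_2(-1.4) = (-1.4 - (-4))/(0 - (-4)) × (-1.4 - (-2))/(0 - (-2)) × (-1.4 - 2)/(0 - 2) = 0.331500
L_3(-1.4) = (-1.4 - (-4))/(2 - (-4)) × (-1.4 - (-2))/(2 - (-2)) × (-1.4 - 0)/(2 - 0) = -0.045500

P(-1.4) = 10×L_0(-1.4) + (-2)×L_1(-1.4) + 11×L_2(-1.4) + (-2)×L_3(-1.4)
P(-1.4) = 1.595500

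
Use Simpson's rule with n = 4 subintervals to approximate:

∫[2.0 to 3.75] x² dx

f(x) = x²
a = 2.0, b = 3.75, n = 4
h = (b - a)/n = 0.437500

Simpson's rule: (h/3)[f(x₀) + 4f(x₁) + 2f(x₂) + ... + f(xₙ)]

x_0 = 2.0000, f(x_0) = 4.000000, coefficient = 1
x_1 = 2.4375, f(x_1) = 5.941406, coefficient = 4
x_2 = 2.8750, f(x_2) = 8.265625, coefficient = 2
x_3 = 3.3125, f(x_3) = 10.972656, coefficient = 4
x_4 = 3.7500, f(x_4) = 14.062500, coefficient = 1

I ≈ (0.437500/3) × 102.250000 = 14.911458
Exact value: 14.911458
Error: 0.000000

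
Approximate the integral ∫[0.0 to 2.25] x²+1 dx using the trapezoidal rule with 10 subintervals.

f(x) = x²+1
a = 0.0, b = 2.25, n = 10
h = (b - a)/n = 0.225000

Trapezoidal rule: (h/2)[f(x₀) + 2f(x₁) + 2f(x₂) + ... + f(xₙ)]

x_0 = 0.0000, f(x_0) = 1.000000, coefficient = 1
x_1 = 0.2250, f(x_1) = 1.050625, coefficient = 2
x_2 = 0.4500, f(x_2) = 1.202500, coefficient = 2
x_3 = 0.6750, f(x_3) = 1.455625, coefficient = 2
x_4 = 0.9000, f(x_4) = 1.810000, coefficient = 2
x_5 = 1.1250, f(x_5) = 2.265625, coefficient = 2
x_6 = 1.3500, f(x_6) = 2.822500, coefficient = 2
x_7 = 1.5750, f(x_7) = 3.480625, coefficient = 2
x_8 = 1.8000, f(x_8) = 4.240000, coefficient = 2
x_9 = 2.0250, f(x_9) = 5.100625, coefficient = 2
x_10 = 2.2500, f(x_10) = 6.062500, coefficient = 1

I ≈ (0.225000/2) × 53.918750 = 6.065859
Exact value: 6.046875
Error: 0.018984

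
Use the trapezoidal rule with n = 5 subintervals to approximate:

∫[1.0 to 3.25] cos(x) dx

f(x) = cos(x)
a = 1.0, b = 3.25, n = 5
h = (b - a)/n = 0.450000

Trapezoidal rule: (h/2)[f(x₀) + 2f(x₁) + 2f(x₂) + ... + f(xₙ)]

x_0 = 1.0000, f(x_0) = 0.540302, coefficient = 1
x_1 = 1.4500, f(x_1) = 0.120503, coefficient = 2
x_2 = 1.9000, f(x_2) = -0.323290, coefficient = 2
x_3 = 2.3500, f(x_3) = -0.702713, coefficient = 2
x_4 = 2.8000, f(x_4) = -0.942222, coefficient = 2
x_5 = 3.2500, f(x_5) = -0.994130, coefficient = 1

I ≈ (0.450000/2) × -4.149272 = -0.933586
Exact value: -0.949666
Error: 0.016080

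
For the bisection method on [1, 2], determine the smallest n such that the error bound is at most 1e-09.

We need (b-a)/2^n ≤ 1e-09
(2 - 1)/2^n ≤ 1e-09
1/2^n ≤ 1e-09
2^n ≥ 1000000000
n ≥ log₂(1000000000) = 29.90
n ≥ 30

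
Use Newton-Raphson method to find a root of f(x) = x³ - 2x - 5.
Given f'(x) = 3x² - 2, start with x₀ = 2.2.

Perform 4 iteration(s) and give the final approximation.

f(x) = x³ - 2x - 5
f'(x) = 3x² - 2
x₀ = 2.2

Newton-Raphson formula: x_{n+1} = x_n - f(x_n)/f'(x_n)

Iteration 1:
  f(2.200000) = 1.248000
  f'(2.200000) = 12.520000
  x_1 = 2.200000 - 1.248000/12.520000 = 2.100319
Iteration 2:
  f(2.100319) = 0.064589
  f'(2.100319) = 11.234026
  x_2 = 2.100319 - 0.064589/11.234026 = 2.094570
Iteration 3:
  f(2.094570) = 0.000208
  f'(2.094570) = 11.161672
  x_3 = 2.094570 - 0.000208/11.161672 = 2.094551
Iteration 4:
  f(2.094551) = 0.000000
  f'(2.094551) = 11.161438
  x_4 = 2.094551 - 0.000000/11.161438 = 2.094551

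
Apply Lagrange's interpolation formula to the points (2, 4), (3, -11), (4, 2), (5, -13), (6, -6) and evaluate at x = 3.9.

Lagrange interpolation formula:
P(x) = Σ yᵢ × Lᵢ(x)
where Lᵢ(x) = Π_{j≠i} (x - xⱼ)/(xᵢ - xⱼ)

L_0(3.9) = (3.9 - 3)/(2 - 3) × (3.9 - 4)/(2 - 4) × (3.9 - 5)/(2 - 5) × (3.9 - 6)/(2 - 6) = -0.008663
L_1(3.9) = (3.9 - 2)/(3 - 2) × (3.9 - 4)/(3 - 4) × (3.9 - 5)/(3 - 5) × (3.9 - 6)/(3 - 6) = 0.073150
L_2(3.9) = (3.9 - 2)/(4 - 2) × (3.9 - 3)/(4 - 3) × (3.9 - 5)/(4 - 5) × (3.9 - 6)/(4 - 6) = 0.987525
L_3(3.9) = (3.9 - 2)/(5 - 2) × (3.9 - 3)/(5 - 3) × (3.9 - 4)/(5 - 4) × (3.9 - 6)/(5 - 6) = -0.059850
L_4(3.9) = (3.9 - 2)/(6 - 2) × (3.9 - 3)/(6 - 3) × (3.9 - 4)/(6 - 4) × (3.9 - 5)/(6 - 5) = 0.007838

P(3.9) = 4×L_0(3.9) + (-11)×L_1(3.9) + 2×L_2(3.9) + (-13)×L_3(3.9) + (-6)×L_4(3.9)
P(3.9) = 1.866775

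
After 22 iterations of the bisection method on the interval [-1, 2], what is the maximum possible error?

Bisection error bound: |error| ≤ (b-a)/2^n
|error| ≤ (2 - (-1))/2^22 = 3/2^22
|error| ≤ 0.0000007153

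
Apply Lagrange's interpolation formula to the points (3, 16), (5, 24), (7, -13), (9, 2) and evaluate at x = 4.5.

Lagrange interpolation formula:
P(x) = Σ yᵢ × Lᵢ(x)
where Lᵢ(x) = Π_{j≠i} (x - xⱼ)/(xᵢ - xⱼ)

L_0(4.5) = (4.5 - 5)/(3 - 5) × (4.5 - 7)/(3 - 7) × (4.5 - 9)/(3 - 9) = 0.117188
L_1(4.5) = (4.5 - 3)/(5 - 3) × (4.5 - 7)/(5 - 7) × (4.5 - 9)/(5 - 9) = 1.054688
L_2(4.5) = (4.5 - 3)/(7 - 3) × (4.5 - 5)/(7 - 5) × (4.5 - 9)/(7 - 9) = -0.210938
L_3(4.5) = (4.5 - 3)/(9 - 3) × (4.5 - 5)/(9 - 5) × (4.5 - 7)/(9 - 7) = 0.039062

P(4.5) = 16×L_0(4.5) + 24×L_1(4.5) + (-13)×L_2(4.5) + 2×L_3(4.5)
P(4.5) = 30.007812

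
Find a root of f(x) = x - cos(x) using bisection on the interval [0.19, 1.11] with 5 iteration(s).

f(x) = x - cos(x)
Initial interval: [0.19, 1.11]

Iteration 1:
  c_1 = (0.190000 + 1.110000)/2 = 0.650000
  f(c_1) = f(0.650000) = -0.146084
  f(a) × f(c) ≥ 0, new interval: [0.650000, 1.110000]
Iteration 2:
  c_2 = (0.650000 + 1.110000)/2 = 0.880000
  f(c_2) = f(0.880000) = 0.242849
  f(a) × f(c) < 0, new interval: [0.650000, 0.880000]
Iteration 3:
  c_3 = (0.650000 + 0.880000)/2 = 0.765000
  f(c_3) = f(0.765000) = 0.043618
  f(a) × f(c) < 0, new interval: [0.650000, 0.765000]
Iteration 4:
  c_4 = (0.650000 + 0.765000)/2 = 0.707500
  f(c_4) = f(0.707500) = -0.052489
  f(a) × f(c) ≥ 0, new interval: [0.707500, 0.765000]
Iteration 5:
  c_5 = (0.707500 + 0.765000)/2 = 0.736250
  f(c_5) = f(0.736250) = -0.004742
  f(a) × f(c) ≥ 0, new interval: [0.736250, 0.765000]

After 5 iteration(s), the approximation is c_5 = 0.736250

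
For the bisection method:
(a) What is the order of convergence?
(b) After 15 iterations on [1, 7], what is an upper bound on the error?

(a) Bisection has linear (order 1) convergence; the error is halved each step.

(b) Error bound = (b-a)/2^n = (7 - 1)/2^{15}
    = 6/2^{15}

(a) 1 (linear); (b) error ≤ 1.83e-04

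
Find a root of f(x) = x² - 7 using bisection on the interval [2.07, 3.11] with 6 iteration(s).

f(x) = x² - 7
Initial interval: [2.07, 3.11]

Iteration 1:
  c_1 = (2.070000 + 3.110000)/2 = 2.590000
  f(c_1) = f(2.590000) = -0.291900
  f(a) × f(c) ≥ 0, new interval: [2.590000, 3.110000]
Iteration 2:
  c_2 = (2.590000 + 3.110000)/2 = 2.850000
  f(c_2) = f(2.850000) = 1.122500
  f(a) × f(c) < 0, new interval: [2.590000, 2.850000]
Iteration 3:
  c_3 = (2.590000 + 2.850000)/2 = 2.720000
  f(c_3) = f(2.720000) = 0.398400
  f(a) × f(c) < 0, new interval: [2.590000, 2.720000]
Iteration 4:
  c_4 = (2.590000 + 2.720000)/2 = 2.655000
  f(c_4) = f(2.655000) = 0.049025
  f(a) × f(c) < 0, new interval: [2.590000, 2.655000]
Iteration 5:
  c_5 = (2.590000 + 2.655000)/2 = 2.622500
  f(c_5) = f(2.622500) = -0.122494
  f(a) × f(c) ≥ 0, new interval: [2.622500, 2.655000]
Iteration 6:
  c_6 = (2.622500 + 2.655000)/2 = 2.638750
  f(c_6) = f(2.638750) = -0.036998
  f(a) × f(c) ≥ 0, new interval: [2.638750, 2.655000]

After 6 iteration(s), the approximation is c_6 = 2.638750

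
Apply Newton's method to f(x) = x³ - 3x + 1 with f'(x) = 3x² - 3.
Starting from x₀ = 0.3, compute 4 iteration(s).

f(x) = x³ - 3x + 1
f'(x) = 3x² - 3
x₀ = 0.3

Newton-Raphson formula: x_{n+1} = x_n - f(x_n)/f'(x_n)

Iteration 1:
  f(0.300000) = 0.127000
  f'(0.300000) = -2.730000
  x_1 = 0.300000 - 0.127000/(-2.730000) = 0.346520
Iteration 2:
  f(0.346520) = 0.002048
  f'(0.346520) = -2.639771
  x_2 = 0.346520 - 0.002048/(-2.639771) = 0.347296
Iteration 3:
  f(0.347296) = 0.000001
  f'(0.347296) = -2.638156
  x_3 = 0.347296 - 0.000001/(-2.638156) = 0.347296
Iteration 4:
  f(0.347296) = 0.000000
  f'(0.347296) = -2.638156
  x_4 = 0.347296 - 0.000000/(-2.638156) = 0.347296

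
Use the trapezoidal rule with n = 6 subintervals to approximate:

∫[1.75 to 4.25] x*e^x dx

f(x) = x*e^x
a = 1.75, b = 4.25, n = 6
h = (b - a)/n = 0.416667

Trapezoidal rule: (h/2)[f(x₀) + 2f(x₁) + 2f(x₂) + ... + f(xₙ)]

x_0 = 1.7500, f(x_0) = 10.070555, coefficient = 1
x_1 = 2.1667, f(x_1) = 18.913133, coefficient = 2
x_2 = 2.5833, f(x_2) = 34.206439, coefficient = 2
x_3 = 3.0000, f(x_3) = 60.256611, coefficient = 2
x_4 = 3.4167, f(x_4) = 104.097929, coefficient = 2
x_5 = 3.8333, f(x_5) = 177.162622, coefficient = 2
x_6 = 4.2500, f(x_6) = 297.948002, coefficient = 1

I ≈ (0.416667/2) × 1097.292025 = 228.602505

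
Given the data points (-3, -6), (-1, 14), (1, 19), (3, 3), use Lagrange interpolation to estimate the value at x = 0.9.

Lagrange interpolation formula:
P(x) = Σ yᵢ × Lᵢ(x)
where Lᵢ(x) = Π_{j≠i} (x - xⱼ)/(xᵢ - xⱼ)

L_0(0.9) = (0.9 - (-1))/(-3 - (-1)) × (0.9 - 1)/(-3 - 1) × (0.9 - 3)/(-3 - 3) = -0.008312
L_1(0.9) = (0.9 - (-3))/(-1 - (-3)) × (0.9 - 1)/(-1 - 1) × (0.9 - 3)/(-1 - 3) = 0.051187
L_2(0.9) = (0.9 - (-3))/(1 - (-3)) × (0.9 - (-1))/(1 - (-1)) × (0.9 - 3)/(1 - 3) = 0.972562
L_3(0.9) = (0.9 - (-3))/(3 - (-3)) × (0.9 - (-1))/(3 - (-1)) × (0.9 - 1)/(3 - 1) = -0.015437

P(0.9) = (-6)×L_0(0.9) + 14×L_1(0.9) + 19×L_2(0.9) + 3×L_3(0.9)
P(0.9) = 19.198875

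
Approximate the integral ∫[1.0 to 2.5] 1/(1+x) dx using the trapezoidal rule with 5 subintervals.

f(x) = 1/(1+x)
a = 1.0, b = 2.5, n = 5
h = (b - a)/n = 0.300000

Trapezoidal rule: (h/2)[f(x₀) + 2f(x₁) + 2f(x₂) + ... + f(xₙ)]

x_0 = 1.0000, f(x_0) = 0.500000, coefficient = 1
x_1 = 1.3000, f(x_1) = 0.434783, coefficient = 2
x_2 = 1.6000, f(x_2) = 0.384615, coefficient = 2
x_3 = 1.9000, f(x_3) = 0.344828, coefficient = 2
x_4 = 2.2000, f(x_4) = 0.312500, coefficient = 2
x_5 = 2.5000, f(x_5) = 0.285714, coefficient = 1

I ≈ (0.300000/2) × 3.739165 = 0.560875
Exact value: 0.559616
Error: 0.001259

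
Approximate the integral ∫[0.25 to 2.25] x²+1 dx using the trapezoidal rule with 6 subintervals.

f(x) = x²+1
a = 0.25, b = 2.25, n = 6
h = (b - a)/n = 0.333333

Trapezoidal rule: (h/2)[f(x₀) + 2f(x₁) + 2f(x₂) + ... + f(xₙ)]

x_0 = 0.2500, f(x_0) = 1.062500, coefficient = 1
x_1 = 0.5833, f(x_1) = 1.340278, coefficient = 2
x_2 = 0.9167, f(x_2) = 1.840278, coefficient = 2
x_3 = 1.2500, f(x_3) = 2.562500, coefficient = 2
x_4 = 1.5833, f(x_4) = 3.506944, coefficient = 2
x_5 = 1.9167, f(x_5) = 4.673611, coefficient = 2
x_6 = 2.2500, f(x_6) = 6.062500, coefficient = 1

I ≈ (0.333333/2) × 34.972222 = 5.828704
Exact value: 5.791667
Error: 0.037037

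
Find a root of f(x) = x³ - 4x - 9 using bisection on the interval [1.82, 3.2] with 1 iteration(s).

f(x) = x³ - 4x - 9
Initial interval: [1.82, 3.2]

Iteration 1:
  c_1 = (1.820000 + 3.200000)/2 = 2.510000
  f(c_1) = f(2.510000) = -3.226749
  f(a) × f(c) ≥ 0, new interval: [2.510000, 3.200000]

After 1 iteration(s), the approximation is c_1 = 2.510000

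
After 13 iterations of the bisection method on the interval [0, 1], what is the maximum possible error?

Bisection error bound: |error| ≤ (b-a)/2^n
|error| ≤ (1 - 0)/2^13 = 1/2^13
|error| ≤ 0.0001220703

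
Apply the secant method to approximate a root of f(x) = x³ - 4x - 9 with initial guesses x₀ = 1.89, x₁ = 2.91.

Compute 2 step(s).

f(x) = x³ - 4x - 9
x₀ = 1.89, x₁ = 2.91

Secant formula: x_{n+1} = x_n - f(x_n)(x_n - x_{n-1})/(f(x_n) - f(x_{n-1}))

Iteration 1:
  f(1.890000) = -9.808731
  f(2.910000) = 4.002171
  x_2 = 2.910000 - 4.002171×(2.910000 - 1.890000)/(4.002171 - (-9.808731))
       = 2.614421
Iteration 2:
  f(2.910000) = 4.002171
  f(2.614421) = -1.587603
  x_3 = 2.614421 - (-1.587603)×(2.614421 - 2.910000)/(-1.587603 - 4.002171)
       = 2.698371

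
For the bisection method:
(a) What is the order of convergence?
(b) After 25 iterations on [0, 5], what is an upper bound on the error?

(a) Bisection has linear (order 1) convergence; the error is halved each step.

(b) Error bound = (b-a)/2^n = (5 - 0)/2^{25}
    = 5/2^{25}

(a) 1 (linear); (b) error ≤ 1.49e-07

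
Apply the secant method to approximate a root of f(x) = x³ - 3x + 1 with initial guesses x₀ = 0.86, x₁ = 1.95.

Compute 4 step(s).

f(x) = x³ - 3x + 1
x₀ = 0.86, x₁ = 1.95

Secant formula: x_{n+1} = x_n - f(x_n)(x_n - x_{n-1})/(f(x_n) - f(x_{n-1}))

Iteration 1:
  f(0.860000) = -0.943944
  f(1.950000) = 2.564875
  x_2 = 1.950000 - 2.564875×(1.950000 - 0.860000)/(2.564875 - (-0.943944))
       = 1.153232
Iteration 2:
  f(1.950000) = 2.564875
  f(1.153232) = -0.925962
  x_3 = 1.153232 - (-0.925962)×(1.153232 - 1.950000)/(-0.925962 - 2.564875)
       = 1.364579
Iteration 3:
  f(1.153232) = -0.925962
  f(1.364579) = -0.552788
  x_4 = 1.364579 - (-0.552788)×(1.364579 - 1.153232)/(-0.552788 - (-0.925962))
       = 1.677650
Iteration 4:
  f(1.364579) = -0.552788
  f(1.677650) = 0.688809
  x_5 = 1.677650 - 0.688809×(1.677650 - 1.364579)/(0.688809 - (-0.552788))
       = 1.503965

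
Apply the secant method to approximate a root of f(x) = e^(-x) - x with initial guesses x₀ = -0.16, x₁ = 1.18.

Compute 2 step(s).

f(x) = e^(-x) - x
x₀ = -0.16, x₁ = 1.18

Secant formula: x_{n+1} = x_n - f(x_n)(x_n - x_{n-1})/(f(x_n) - f(x_{n-1}))

Iteration 1:
  f(-0.160000) = 1.333511
  f(1.180000) = -0.872721
  x_2 = 1.180000 - (-0.872721)×(1.180000 - (-0.160000))/(-0.872721 - 1.333511)
       = 0.649935
Iteration 2:
  f(1.180000) = -0.872721
  f(0.649935) = -0.127855
  x_3 = 0.649935 - (-0.127855)×(0.649935 - 1.180000)/(-0.127855 - (-0.872721))
       = 0.558950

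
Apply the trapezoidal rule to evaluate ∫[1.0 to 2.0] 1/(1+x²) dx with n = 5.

f(x) = 1/(1+x²)
a = 1.0, b = 2.0, n = 5
h = (b - a)/n = 0.200000

Trapezoidal rule: (h/2)[f(x₀) + 2f(x₁) + 2f(x₂) + ... + f(xₙ)]

x_0 = 1.0000, f(x_0) = 0.500000, coefficient = 1
x_1 = 1.2000, f(x_1) = 0.409836, coefficient = 2
x_2 = 1.4000, f(x_2) = 0.337838, coefficient = 2
x_3 = 1.6000, f(x_3) = 0.280899, coefficient = 2
x_4 = 1.8000, f(x_4) = 0.235849, coefficient = 2
x_5 = 2.0000, f(x_5) = 0.200000, coefficient = 1

I ≈ (0.200000/2) × 3.228844 = 0.322884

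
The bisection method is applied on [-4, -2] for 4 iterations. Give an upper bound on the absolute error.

Bisection error bound: |error| ≤ (b-a)/2^n
|error| ≤ (-2 - (-4))/2^4 = 2/2^4
|error| ≤ 0.1250000000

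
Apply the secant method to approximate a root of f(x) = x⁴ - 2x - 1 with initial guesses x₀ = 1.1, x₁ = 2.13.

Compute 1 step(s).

f(x) = x⁴ - 2x - 1
x₀ = 1.1, x₁ = 2.13

Secant formula: x_{n+1} = x_n - f(x_n)(x_n - x_{n-1})/(f(x_n) - f(x_{n-1}))

Iteration 1:
  f(1.100000) = -1.735900
  f(2.130000) = 15.323462
  x_2 = 2.130000 - 15.323462×(2.130000 - 1.100000)/(15.323462 - (-1.735900))
       = 1.204809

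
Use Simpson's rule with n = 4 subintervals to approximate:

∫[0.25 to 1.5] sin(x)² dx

f(x) = sin(x)²
a = 0.25, b = 1.5, n = 4
h = (b - a)/n = 0.312500

Simpson's rule: (h/3)[f(x₀) + 4f(x₁) + 2f(x₂) + ... + f(xₙ)]

x_0 = 0.2500, f(x_0) = 0.061209, coefficient = 1
x_1 = 0.5625, f(x_1) = 0.284412, coefficient = 4
x_2 = 0.8750, f(x_2) = 0.589123, coefficient = 2
x_3 = 1.1875, f(x_3) = 0.860139, coefficient = 4
x_4 = 1.5000, f(x_4) = 0.994996, coefficient = 1

I ≈ (0.312500/3) × 6.812655 = 0.709652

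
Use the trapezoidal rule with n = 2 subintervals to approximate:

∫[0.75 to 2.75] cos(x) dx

f(x) = cos(x)
a = 0.75, b = 2.75, n = 2
h = (b - a)/n = 1.000000

Trapezoidal rule: (h/2)[f(x₀) + 2f(x₁) + 2f(x₂) + ... + f(xₙ)]

x_0 = 0.7500, f(x_0) = 0.731689, coefficient = 1
x_1 = 1.7500, f(x_1) = -0.178246, coefficient = 2
x_2 = 2.7500, f(x_2) = -0.924302, coefficient = 1

I ≈ (1.000000/2) × -0.549106 = -0.274553
Exact value: -0.299978
Error: 0.025425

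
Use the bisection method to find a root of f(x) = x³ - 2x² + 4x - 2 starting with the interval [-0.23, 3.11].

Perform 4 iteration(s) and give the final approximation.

f(x) = x³ - 2x² + 4x - 2
Initial interval: [-0.23, 3.11]

Iteration 1:
  c_1 = (-0.230000 + 3.110000)/2 = 1.440000
  f(c_1) = f(1.440000) = 2.598784
  f(a) × f(c) < 0, new interval: [-0.230000, 1.440000]
Iteration 2:
  c_2 = (-0.230000 + 1.440000)/2 = 0.605000
  f(c_2) = f(0.605000) = -0.090605
  f(a) × f(c) ≥ 0, new interval: [0.605000, 1.440000]
Iteration 3:
  c_3 = (0.605000 + 1.440000)/2 = 1.022500
  f(c_3) = f(1.022500) = 1.068018
  f(a) × f(c) < 0, new interval: [0.605000, 1.022500]
Iteration 4:
  c_4 = (0.605000 + 1.022500)/2 = 0.813750
  f(c_4) = f(0.813750) = 0.469478
  f(a) × f(c) < 0, new interval: [0.605000, 0.813750]

After 4 iteration(s), the approximation is c_4 = 0.813750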